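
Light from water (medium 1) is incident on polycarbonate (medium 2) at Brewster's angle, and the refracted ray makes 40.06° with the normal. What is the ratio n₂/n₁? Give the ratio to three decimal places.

n₂/n₁ ≈ 1.189

θ_B + θ_t = 90°, so θ_B = 90° − 40.06° = 49.94°.
Then n₂/n₁ = tan θ_B = tan 49.94° = 1.189.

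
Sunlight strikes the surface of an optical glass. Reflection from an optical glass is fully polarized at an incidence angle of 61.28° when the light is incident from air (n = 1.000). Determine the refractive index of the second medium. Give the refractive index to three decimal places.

Brewster's law: tan θ_B = n₂/n₁ (light incident in air, refracted into an optical glass).
n₂ = n₁ tan θ_B = 1.000 × tan 61.28° = 1.825.

n ≈ 1.825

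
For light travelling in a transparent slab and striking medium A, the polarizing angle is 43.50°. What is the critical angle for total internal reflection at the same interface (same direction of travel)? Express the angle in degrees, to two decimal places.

tan θ_B = n₂/n₁ = tan 43.50° = 0.9490.
Total internal reflection: sin θ_c = n₂/n₁ = 0.9490.
θ_c = arcsin(0.9490) = 71.62°.

θ_c ≈ 71.62°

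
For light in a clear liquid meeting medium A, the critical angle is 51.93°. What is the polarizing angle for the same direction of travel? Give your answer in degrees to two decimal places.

θ_B ≈ 38.21°

sin θ_c = n₂/n₁, so n₂/n₁ = sin 51.93° = 0.7873.
Brewster: tan θ_B = n₂/n₁ = 0.7873.
θ_B = arctan(0.7873) = 38.21°.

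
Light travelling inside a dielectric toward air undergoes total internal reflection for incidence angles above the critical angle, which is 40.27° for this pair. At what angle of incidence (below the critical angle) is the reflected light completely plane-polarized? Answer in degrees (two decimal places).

n₂/n₁ = sin θ_c = sin 40.27° = 0.6464.
tan θ_B equals the same ratio, so θ_B = arctan(0.6464) = 32.88°.

θ_B ≈ 32.88°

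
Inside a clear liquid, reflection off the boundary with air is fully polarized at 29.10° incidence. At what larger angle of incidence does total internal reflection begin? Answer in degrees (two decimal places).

tan θ_B = n₂/n₁ = tan 29.10° = 0.5566.
Total internal reflection: sin θ_c = n₂/n₁ = 0.5566.
θ_c = arcsin(0.5566) = 33.82°.

θ_c ≈ 33.82°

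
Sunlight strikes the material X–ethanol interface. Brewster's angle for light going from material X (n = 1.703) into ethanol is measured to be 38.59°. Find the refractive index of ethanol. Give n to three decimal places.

n ≈ 1.359

Brewster's law: tan θ_B = n₂/n₁ (light incident in material X, refracted into ethanol).
n₂ = n₁ tan θ_B = 1.703 × tan 38.59° = 1.359.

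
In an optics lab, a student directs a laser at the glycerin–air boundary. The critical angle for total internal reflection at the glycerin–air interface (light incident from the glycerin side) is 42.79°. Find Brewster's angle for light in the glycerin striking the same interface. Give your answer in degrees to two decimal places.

θ_B ≈ 34.19°

sin θ_c = n₂/n₁, so n₂/n₁ = sin 42.79° = 0.6793.
Brewster: tan θ_B = n₂/n₁ = 0.6793.
θ_B = arctan(0.6793) = 34.19°.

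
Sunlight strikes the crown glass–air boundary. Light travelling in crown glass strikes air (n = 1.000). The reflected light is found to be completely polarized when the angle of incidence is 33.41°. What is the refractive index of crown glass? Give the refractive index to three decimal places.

n ≈ 1.516

Full polarization of the reflected beam means tan θ_B = n₂/n₁, where n₁ is the incident medium (crown glass).
n₁ = n₂ / tan θ_B = 1.000 / tan 33.41° = 1.516.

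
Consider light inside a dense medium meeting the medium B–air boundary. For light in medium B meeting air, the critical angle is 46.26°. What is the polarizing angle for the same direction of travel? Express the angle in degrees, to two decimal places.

θ_B ≈ 35.85°

n₂/n₁ = sin θ_c = sin 46.26° = 0.7225.
tan θ_B equals the same ratio, so θ_B = arctan(0.7225) = 35.85°.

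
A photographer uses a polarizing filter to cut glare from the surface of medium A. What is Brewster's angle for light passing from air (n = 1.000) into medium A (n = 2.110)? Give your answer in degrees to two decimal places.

θ_B ≈ 64.64°

The reflected p-component vanishes when tan θ_B = n₂/n₁.
Here n₂/n₁ = 2.110/1.000 = 2.1100, and Brewster's law gives tan θ_B = n₂/n₁.
θ_B = arctan(2.1100) = 64.64°.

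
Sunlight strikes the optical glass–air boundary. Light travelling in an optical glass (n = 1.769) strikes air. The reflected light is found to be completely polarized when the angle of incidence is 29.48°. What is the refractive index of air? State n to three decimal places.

Brewster's law: tan θ_B = n₂/n₁ (light incident in an optical glass, refracted into air).
n₂ = n₁ tan θ_B = 1.769 × tan 29.48° = 1.000.

n ≈ 1.000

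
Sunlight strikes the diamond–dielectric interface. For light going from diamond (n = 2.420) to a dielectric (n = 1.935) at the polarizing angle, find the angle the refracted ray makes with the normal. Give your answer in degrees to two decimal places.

θ_t ≈ 51.35°

First find Brewster's angle: tan θ_B = 1.935/2.420 = 0.7996, giving θ_B = 38.65°.
At Brewster's angle the reflected and refracted rays are perpendicular, so θ_t = 90° − θ_B = 90° − 38.65° = 51.35°.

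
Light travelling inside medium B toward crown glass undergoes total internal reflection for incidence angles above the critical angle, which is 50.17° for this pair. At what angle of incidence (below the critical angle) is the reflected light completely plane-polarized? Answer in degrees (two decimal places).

θ_B ≈ 37.52°

At the critical angle sin θ_c = n₂/n₁, giving n₂/n₁ = sin 50.17° = 0.7679.
Then tan θ_B = n₂/n₁ = 0.7679, so θ_B = arctan 0.7679 = 37.52°.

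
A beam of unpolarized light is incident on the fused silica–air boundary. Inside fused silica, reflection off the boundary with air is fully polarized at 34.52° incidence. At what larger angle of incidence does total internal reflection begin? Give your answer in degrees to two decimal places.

θ_c ≈ 43.46°

tan θ_B = n₂/n₁ = tan 34.52° = 0.6878.
Total internal reflection: sin θ_c = n₂/n₁ = 0.6878.
θ_c = arcsin(0.6878) = 43.46°.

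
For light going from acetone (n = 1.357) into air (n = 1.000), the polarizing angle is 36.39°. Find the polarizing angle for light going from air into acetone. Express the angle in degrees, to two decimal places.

θ_B' ≈ 53.61°

Reversing the direction swaps n₁ and n₂, so tan θ_B' = 1/tan θ_B and θ_B' = 90° − θ_B.
Hence θ_B' = 90° − 36.39° = 53.61°.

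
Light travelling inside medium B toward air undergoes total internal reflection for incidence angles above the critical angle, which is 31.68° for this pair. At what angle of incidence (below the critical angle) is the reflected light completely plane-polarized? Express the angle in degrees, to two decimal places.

θ_B ≈ 27.71°

At the critical angle sin θ_c = n₂/n₁, giving n₂/n₁ = sin 31.68° = 0.5252.
Then tan θ_B = n₂/n₁ = 0.5252, so θ_B = arctan 0.5252 = 27.71°.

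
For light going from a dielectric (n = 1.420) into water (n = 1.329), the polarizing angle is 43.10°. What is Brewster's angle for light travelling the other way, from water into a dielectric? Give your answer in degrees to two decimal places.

θ_B' ≈ 46.90°

The two Brewster angles are complementary: θ_B' = 90° − θ_B = 90° − 43.10° = 46.90°.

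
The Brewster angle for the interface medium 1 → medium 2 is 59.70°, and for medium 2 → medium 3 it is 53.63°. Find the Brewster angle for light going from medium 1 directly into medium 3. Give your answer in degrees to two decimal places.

tan θ_B(1→2) = n₂/n₁ = tan 59.70° = 1.7113.
tan θ_B(2→3) = n₃/n₂ = tan 53.63° = 1.3579.
Multiplying, n₃/n₁ = 1.7113 × 1.3579 = 2.3237, and θ_B(1→3) = arctan 2.3237 = 66.72°.

θ_B ≈ 66.72°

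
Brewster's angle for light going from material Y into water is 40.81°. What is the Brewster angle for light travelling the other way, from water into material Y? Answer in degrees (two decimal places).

Reversing the direction swaps n₁ and n₂, so tan θ_B' = 1/tan θ_B and θ_B' = 90° − θ_B.
Hence θ_B' = 90° − 40.81° = 49.19°.

θ_B' ≈ 49.19°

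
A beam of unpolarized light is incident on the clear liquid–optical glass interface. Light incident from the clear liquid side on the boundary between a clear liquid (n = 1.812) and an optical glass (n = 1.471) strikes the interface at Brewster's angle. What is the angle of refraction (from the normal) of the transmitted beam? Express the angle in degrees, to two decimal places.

θ_t ≈ 50.93°

tan θ_B = n₂/n₁ = 1.471/1.812 = 0.8118, so θ_B = 39.07°.
Since θ_B + θ_t = 90° at Brewster incidence, θ_t = 90° − 39.07° = 50.93°.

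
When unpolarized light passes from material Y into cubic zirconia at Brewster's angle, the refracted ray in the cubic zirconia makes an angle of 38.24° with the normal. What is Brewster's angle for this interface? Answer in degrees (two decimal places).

θ_B ≈ 51.76°

At Brewster's angle the reflected and refracted rays are perpendicular, so θ_B + θ_t = 90°.
θ_B = 90° − 38.24° = 51.76°.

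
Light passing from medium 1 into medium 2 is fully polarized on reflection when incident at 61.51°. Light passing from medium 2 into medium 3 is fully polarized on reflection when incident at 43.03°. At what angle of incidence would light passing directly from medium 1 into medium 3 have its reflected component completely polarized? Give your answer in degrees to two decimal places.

θ_B ≈ 59.83°

tan θ_B(1→2) = n₂/n₁ = tan 61.51° = 1.8425.
tan θ_B(2→3) = n₃/n₂ = tan 43.03° = 0.9335.
n₃/n₁ = 1.7200. Then tan θ_B(1→3) = n₃/n₁, so θ_B(1→3) = arctan(1.7200) = 59.83°.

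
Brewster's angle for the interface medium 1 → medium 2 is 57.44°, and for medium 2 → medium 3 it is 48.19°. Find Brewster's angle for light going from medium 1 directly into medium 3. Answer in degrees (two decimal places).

Each Brewster angle gives a ratio: n₂/n₁ = tan 57.44° = 1.5661, n₃/n₂ = tan 48.19° = 1.1180.
So n₃/n₁ = (n₂/n₁)(n₃/n₂) = 1.5661 × 1.1180 = 1.7509.
θ_B(1→3) = arctan(1.7509) = 60.27°.

θ_B ≈ 60.27°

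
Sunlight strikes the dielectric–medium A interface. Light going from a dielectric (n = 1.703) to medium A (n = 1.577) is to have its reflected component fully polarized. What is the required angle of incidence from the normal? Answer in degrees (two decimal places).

Brewster's condition: tan θ_B = n₂/n₁ = 1.577/1.703 = 0.9260.
θ_B = arctan(0.9260) = 42.80°.

θ_B ≈ 42.80°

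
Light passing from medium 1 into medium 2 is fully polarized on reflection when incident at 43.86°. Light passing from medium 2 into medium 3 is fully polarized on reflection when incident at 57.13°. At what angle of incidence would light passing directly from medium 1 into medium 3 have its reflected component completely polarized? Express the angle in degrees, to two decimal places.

n₂/n₁ = tan 43.86° = 0.9610 and n₃/n₂ = tan 57.13° = 1.5475.
n₃/n₁ = 1.4872. Then tan θ_B(1→3) = n₃/n₁, so θ_B(1→3) = arctan(1.4872) = 56.08°.

θ_B ≈ 56.08°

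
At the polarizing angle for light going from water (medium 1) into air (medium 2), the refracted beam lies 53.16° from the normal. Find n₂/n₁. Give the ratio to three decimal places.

n₂/n₁ ≈ 0.749

θ_B + θ_t = 90°, so θ_B = 90° − 53.16° = 36.84°.
Then n₂/n₁ = tan θ_B = tan 36.84° = 0.749.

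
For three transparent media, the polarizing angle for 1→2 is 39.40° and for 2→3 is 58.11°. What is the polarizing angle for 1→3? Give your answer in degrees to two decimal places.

θ_B ≈ 52.86°

n₂/n₁ = tan 39.40° = 0.8214 and n₃/n₂ = tan 58.11° = 1.6072.
Multiplying, n₃/n₁ = 0.8214 × 1.6072 = 1.3202, and θ_B(1→3) = arctan 1.3202 = 52.86°.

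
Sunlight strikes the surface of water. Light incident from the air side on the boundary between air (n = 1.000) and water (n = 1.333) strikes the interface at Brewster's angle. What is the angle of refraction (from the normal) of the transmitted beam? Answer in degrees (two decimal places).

θ_B = arctan(n₂/n₁) = arctan(1.333/1.000) = 53.12°.
At Brewster's angle the reflected and refracted rays are perpendicular, so θ_t = 90° − θ_B = 90° − 53.12° = 36.88°.

θ_t ≈ 36.88°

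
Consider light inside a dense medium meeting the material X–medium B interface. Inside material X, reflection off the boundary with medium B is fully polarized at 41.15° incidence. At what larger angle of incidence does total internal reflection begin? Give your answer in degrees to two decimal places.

θ_c ≈ 60.91°

From Brewster, n₂/n₁ = tan θ_B = tan 41.15° = 0.8739.
Then sin θ_c = n₂/n₁ = 0.8739, so θ_c = arcsin 0.8739 = 60.91°.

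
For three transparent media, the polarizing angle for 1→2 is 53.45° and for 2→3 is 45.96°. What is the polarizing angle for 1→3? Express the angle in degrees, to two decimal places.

n₂/n₁ = tan 53.45° = 1.3490 and n₃/n₂ = tan 45.96° = 1.0341.
So n₃/n₁ = (n₂/n₁)(n₃/n₂) = 1.3490 × 1.0341 = 1.3949.
θ_B(1→3) = arctan(1.3949) = 54.36°.

θ_B ≈ 54.36°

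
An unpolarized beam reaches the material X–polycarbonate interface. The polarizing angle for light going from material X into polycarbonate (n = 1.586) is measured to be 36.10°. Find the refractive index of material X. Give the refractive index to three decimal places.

n ≈ 2.175

At the polarizing angle, tan θ_B = n₂/n₁ with n₁ on the incident side (material X) and n₂ on the transmitted side (polycarbonate).
n₁ = n₂ / tan θ_B = 1.586 / tan 36.10° = 2.175.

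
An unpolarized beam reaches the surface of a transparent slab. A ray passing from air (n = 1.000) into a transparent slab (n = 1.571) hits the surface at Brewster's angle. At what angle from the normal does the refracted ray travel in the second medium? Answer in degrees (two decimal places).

θ_B = arctan(n₂/n₁) = arctan(1.571/1.000) = 57.52°.
At Brewster's angle the reflected and refracted rays are perpendicular, so θ_t = 90° − θ_B = 90° − 57.52° = 32.48°.

θ_t ≈ 32.48°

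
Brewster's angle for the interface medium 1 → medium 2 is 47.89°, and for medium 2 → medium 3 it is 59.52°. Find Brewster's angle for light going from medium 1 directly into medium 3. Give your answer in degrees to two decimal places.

n₂/n₁ = tan 47.89° = 1.1063 and n₃/n₂ = tan 59.52° = 1.6990.
n₃/n₁ = 1.8797. Then tan θ_B(1→3) = n₃/n₁, so θ_B(1→3) = arctan(1.8797) = 61.99°.

θ_B ≈ 61.99°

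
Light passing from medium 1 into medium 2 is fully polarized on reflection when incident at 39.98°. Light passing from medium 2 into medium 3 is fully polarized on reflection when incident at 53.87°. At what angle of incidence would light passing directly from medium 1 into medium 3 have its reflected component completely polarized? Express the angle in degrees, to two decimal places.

tan θ_B(1→2) = n₂/n₁ = tan 39.98° = 0.8385.
tan θ_B(2→3) = n₃/n₂ = tan 53.87° = 1.3698.
n₃/n₁ = 1.1486. Then tan θ_B(1→3) = n₃/n₁, so θ_B(1→3) = arctan(1.1486) = 48.96°.

θ_B ≈ 48.96°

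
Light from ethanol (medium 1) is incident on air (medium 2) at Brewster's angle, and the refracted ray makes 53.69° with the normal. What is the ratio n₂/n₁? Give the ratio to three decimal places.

n₂/n₁ ≈ 0.735

At Brewster incidence θ_B = 90° − θ_t = 90° − 53.69° = 36.31°.
Then n₂/n₁ = tan θ_B = tan 36.31° = 0.735.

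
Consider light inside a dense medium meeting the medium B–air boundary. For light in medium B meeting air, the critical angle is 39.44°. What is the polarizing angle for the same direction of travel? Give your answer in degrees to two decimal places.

θ_B ≈ 32.43°

n₂/n₁ = sin θ_c = sin 39.44° = 0.6353.
tan θ_B equals the same ratio, so θ_B = arctan(0.6353) = 32.43°.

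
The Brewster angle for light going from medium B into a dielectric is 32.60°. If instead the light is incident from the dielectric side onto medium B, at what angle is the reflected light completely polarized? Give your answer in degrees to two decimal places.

θ_B' ≈ 57.40°

Reversing the direction swaps n₁ and n₂, so tan θ_B' = 1/tan θ_B and θ_B' = 90° − θ_B.
Hence θ_B' = 90° − 32.60° = 57.40°.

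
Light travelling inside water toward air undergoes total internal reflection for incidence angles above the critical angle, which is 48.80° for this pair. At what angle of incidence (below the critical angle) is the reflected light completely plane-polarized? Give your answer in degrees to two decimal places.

n₂/n₁ = sin θ_c = sin 48.80° = 0.7524.
tan θ_B equals the same ratio, so θ_B = arctan(0.7524) = 36.96°.

θ_B ≈ 36.96°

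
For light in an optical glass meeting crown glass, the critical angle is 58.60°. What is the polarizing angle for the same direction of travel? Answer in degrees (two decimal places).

θ_B ≈ 40.48°

sin θ_c = n₂/n₁, so n₂/n₁ = sin 58.60° = 0.8536.
Brewster: tan θ_B = n₂/n₁ = 0.8536.
θ_B = arctan(0.8536) = 40.48°.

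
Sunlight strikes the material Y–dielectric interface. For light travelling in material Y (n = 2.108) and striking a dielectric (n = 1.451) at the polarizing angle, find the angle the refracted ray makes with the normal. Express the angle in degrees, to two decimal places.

tan θ_B = n₂/n₁ = 1.451/2.108 = 0.6883, so θ_B = 34.54°.
Since θ_B + θ_t = 90° at Brewster incidence, θ_t = 90° − 34.54° = 55.46°.

θ_t ≈ 55.46°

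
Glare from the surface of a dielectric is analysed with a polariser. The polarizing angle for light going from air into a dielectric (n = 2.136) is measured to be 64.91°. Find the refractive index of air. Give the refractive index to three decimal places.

n ≈ 1.000

At the polarizing angle, tan θ_B = n₂/n₁ with n₁ on the incident side (air) and n₂ on the transmitted side (a dielectric).
n₁ = n₂ / tan θ_B = 2.136 / tan 64.91° = 1.000.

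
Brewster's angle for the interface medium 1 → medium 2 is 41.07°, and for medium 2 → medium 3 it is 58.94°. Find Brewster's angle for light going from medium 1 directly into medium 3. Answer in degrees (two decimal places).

tan θ_B(1→2) = n₂/n₁ = tan 41.07° = 0.8714.
tan θ_B(2→3) = n₃/n₂ = tan 58.94° = 1.6603.
n₃/n₁ = 1.4469. Then tan θ_B(1→3) = n₃/n₁, so θ_B(1→3) = arctan(1.4469) = 55.35°.

θ_B ≈ 55.35°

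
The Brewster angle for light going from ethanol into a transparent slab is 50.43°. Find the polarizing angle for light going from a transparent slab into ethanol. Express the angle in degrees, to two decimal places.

tan θ_B' = n₁/n₂ = 1/tan θ_B, so θ_B' = 90° − θ_B.
θ_B' = 90° − 50.43° = 39.57°.

θ_B' ≈ 39.57°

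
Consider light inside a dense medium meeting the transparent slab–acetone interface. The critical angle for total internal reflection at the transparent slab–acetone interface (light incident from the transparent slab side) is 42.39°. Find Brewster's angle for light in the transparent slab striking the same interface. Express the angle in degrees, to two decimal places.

At the critical angle sin θ_c = n₂/n₁, giving n₂/n₁ = sin 42.39° = 0.6742.
Then tan θ_B = n₂/n₁ = 0.6742, so θ_B = arctan 0.6742 = 33.99°.

θ_B ≈ 33.99°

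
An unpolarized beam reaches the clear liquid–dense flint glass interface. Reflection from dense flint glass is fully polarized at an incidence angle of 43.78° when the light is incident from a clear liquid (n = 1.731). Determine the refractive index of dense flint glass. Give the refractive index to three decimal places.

n ≈ 1.659

Brewster's law: tan θ_B = n₂/n₁ (light incident in a clear liquid, refracted into dense flint glass).
n₂ = n₁ tan θ_B = 1.731 × tan 43.78° = 1.659.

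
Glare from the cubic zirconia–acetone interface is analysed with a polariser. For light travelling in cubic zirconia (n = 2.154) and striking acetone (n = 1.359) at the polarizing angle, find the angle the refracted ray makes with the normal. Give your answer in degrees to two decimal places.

θ_t ≈ 57.75°

First find Brewster's angle: tan θ_B = 1.359/2.154 = 0.6309, giving θ_B = 32.25°.
The refracted ray is perpendicular to the reflected ray, so θ_t = 90° − θ_B = 57.75°.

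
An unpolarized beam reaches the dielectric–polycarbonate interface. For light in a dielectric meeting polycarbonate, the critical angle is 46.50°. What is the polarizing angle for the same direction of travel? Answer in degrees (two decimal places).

θ_B ≈ 35.96°

At the critical angle sin θ_c = n₂/n₁, giving n₂/n₁ = sin 46.50° = 0.7254.
Then tan θ_B = n₂/n₁ = 0.7254, so θ_B = arctan 0.7254 = 35.96°.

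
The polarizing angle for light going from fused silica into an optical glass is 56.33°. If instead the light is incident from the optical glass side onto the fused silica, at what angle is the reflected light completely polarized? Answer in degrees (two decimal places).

θ_B' ≈ 33.67°

tan θ_B' = n₁/n₂ = 1/tan θ_B, so θ_B' = 90° − θ_B.
θ_B' = 90° − 56.33° = 33.67°.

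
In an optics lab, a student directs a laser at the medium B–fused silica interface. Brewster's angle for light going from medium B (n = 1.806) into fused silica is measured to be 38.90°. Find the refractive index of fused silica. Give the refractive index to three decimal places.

n ≈ 1.457

At Brewster's angle, tan θ_B = n₂/n₁ with n₁ on the incident side (medium B) and n₂ on the transmitted side (fused silica).
n₂ = n₁ tan θ_B = 1.806 × tan 38.90° = 1.457.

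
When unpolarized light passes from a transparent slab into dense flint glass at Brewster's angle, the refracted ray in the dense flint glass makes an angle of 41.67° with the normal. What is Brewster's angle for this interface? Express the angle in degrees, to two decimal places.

Brewster's condition makes the reflected and refracted beams perpendicular: θ_B + θ_t = 90°.
θ_B = 90° − 41.67° = 48.33°.

θ_B ≈ 48.33°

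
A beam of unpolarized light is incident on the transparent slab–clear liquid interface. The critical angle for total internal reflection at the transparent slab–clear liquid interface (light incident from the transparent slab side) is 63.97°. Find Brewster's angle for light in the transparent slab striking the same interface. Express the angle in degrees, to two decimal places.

sin θ_c = n₂/n₁, so n₂/n₁ = sin 63.97° = 0.8986.
Brewster: tan θ_B = n₂/n₁ = 0.8986.
θ_B = arctan(0.8986) = 41.94°.

θ_B ≈ 41.94°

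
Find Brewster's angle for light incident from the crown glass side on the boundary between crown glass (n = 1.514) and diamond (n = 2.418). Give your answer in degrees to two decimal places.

θ_B ≈ 57.95°

The reflected p-component vanishes when tan θ_B = n₂/n₁.
tan θ_B = n₂/n₁ = 2.418/1.514 = 1.5971. Taking the arctangent, θ_B = 57.95°.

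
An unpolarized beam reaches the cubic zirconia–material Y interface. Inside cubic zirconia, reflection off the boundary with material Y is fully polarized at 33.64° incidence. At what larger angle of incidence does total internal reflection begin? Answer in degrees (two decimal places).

θ_c ≈ 41.71°

n₂/n₁ = tan 33.64° = 0.6654; the critical angle satisfies sin θ_c = n₂/n₁.
θ_c = arcsin(0.6654) = 41.71°.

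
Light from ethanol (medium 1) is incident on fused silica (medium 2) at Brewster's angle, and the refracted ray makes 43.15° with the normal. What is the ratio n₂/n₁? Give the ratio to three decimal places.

θ_B + θ_t = 90°, so θ_B = 90° − 43.15° = 46.85°.
tan θ_B = n₂/n₁, so n₂/n₁ = tan 46.85° = 1.067.

n₂/n₁ ≈ 1.067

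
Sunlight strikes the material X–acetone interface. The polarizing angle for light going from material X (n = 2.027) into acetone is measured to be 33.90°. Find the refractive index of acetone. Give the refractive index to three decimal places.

n ≈ 1.362

Full polarization of the reflected beam means tan θ_B = n₂/n₁, where n₁ is the incident medium (material X).
n₂ = n₁ tan θ_B = 2.027 × tan 33.90° = 1.362.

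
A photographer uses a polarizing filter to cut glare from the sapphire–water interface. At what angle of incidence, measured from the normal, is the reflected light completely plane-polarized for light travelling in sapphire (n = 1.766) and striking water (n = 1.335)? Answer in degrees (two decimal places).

θ_B ≈ 37.09°

The reflected p-component vanishes when tan θ_B = n₂/n₁.
Brewster's condition: tan θ_B = n₂/n₁ = 1.335/1.766 = 0.7559.
θ_B = arctan(0.7559) = 37.09°.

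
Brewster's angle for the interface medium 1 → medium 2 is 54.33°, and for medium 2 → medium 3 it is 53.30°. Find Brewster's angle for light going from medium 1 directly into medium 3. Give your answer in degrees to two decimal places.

θ_B ≈ 61.85°

tan θ_B(1→2) = n₂/n₁ = tan 54.33° = 1.3932.
tan θ_B(2→3) = n₃/n₂ = tan 53.30° = 1.3416.
Multiplying, n₃/n₁ = 1.3932 × 1.3416 = 1.8691, and θ_B(1→3) = arctan 1.8691 = 61.85°.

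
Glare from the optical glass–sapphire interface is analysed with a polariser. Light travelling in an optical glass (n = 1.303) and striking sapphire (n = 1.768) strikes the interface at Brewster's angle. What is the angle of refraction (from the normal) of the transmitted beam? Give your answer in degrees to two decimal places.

θ_t ≈ 36.39°

First find Brewster's angle: tan θ_B = 1.768/1.303 = 1.3569, giving θ_B = 53.61°.
Since θ_B + θ_t = 90° at Brewster incidence, θ_t = 90° − 53.61° = 36.39°.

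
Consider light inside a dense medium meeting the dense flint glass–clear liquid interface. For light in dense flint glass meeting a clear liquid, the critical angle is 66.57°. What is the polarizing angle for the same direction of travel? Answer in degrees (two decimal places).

θ_B ≈ 42.54°

n₂/n₁ = sin θ_c = sin 66.57° = 0.9175.
tan θ_B equals the same ratio, so θ_B = arctan(0.9175) = 42.54°.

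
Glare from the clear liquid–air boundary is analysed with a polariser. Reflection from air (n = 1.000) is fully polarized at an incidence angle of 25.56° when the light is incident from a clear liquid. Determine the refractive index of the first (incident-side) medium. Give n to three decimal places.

n ≈ 2.091

At the Brewster angle, tan θ_B = n₂/n₁ with n₁ on the incident side (a clear liquid) and n₂ on the transmitted side (air).
n₁ = n₂ / tan θ_B = 1.000 / tan 25.56° = 2.091.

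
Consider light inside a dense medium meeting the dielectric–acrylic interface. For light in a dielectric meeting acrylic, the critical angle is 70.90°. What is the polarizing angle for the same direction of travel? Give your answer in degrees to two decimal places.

θ_B ≈ 43.38°

At the critical angle sin θ_c = n₂/n₁, giving n₂/n₁ = sin 70.90° = 0.9449.
Then tan θ_B = n₂/n₁ = 0.9449, so θ_B = arctan 0.9449 = 43.38°.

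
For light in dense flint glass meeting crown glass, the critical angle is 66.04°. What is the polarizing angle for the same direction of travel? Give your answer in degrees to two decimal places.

At the critical angle sin θ_c = n₂/n₁, giving n₂/n₁ = sin 66.04° = 0.9138.
Then tan θ_B = n₂/n₁ = 0.9138, so θ_B = arctan 0.9138 = 42.42°.

θ_B ≈ 42.42°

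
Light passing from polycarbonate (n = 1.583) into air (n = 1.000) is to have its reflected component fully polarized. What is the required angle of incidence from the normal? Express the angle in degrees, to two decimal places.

The reflected p-component vanishes when tan θ_B = n₂/n₁.
Here n₂/n₁ = 1.000/1.583 = 0.6317, and Brewster's law gives tan θ_B = n₂/n₁.
So θ_B = arctan 0.6317 = 32.28°.

θ_B ≈ 32.28°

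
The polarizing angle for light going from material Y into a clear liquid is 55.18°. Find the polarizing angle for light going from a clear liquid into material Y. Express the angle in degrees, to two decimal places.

tan θ_B' = n₁/n₂ = 1/tan θ_B, so θ_B' = 90° − θ_B.
θ_B' = 90° − 55.18° = 34.82°.

θ_B' ≈ 34.82°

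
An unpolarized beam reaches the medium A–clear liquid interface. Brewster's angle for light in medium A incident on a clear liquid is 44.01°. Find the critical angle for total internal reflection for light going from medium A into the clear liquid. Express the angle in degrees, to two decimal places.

θ_c ≈ 75.02°

n₂/n₁ = tan 44.01° = 0.9660; the critical angle satisfies sin θ_c = n₂/n₁.
θ_c = arcsin(0.9660) = 75.02°.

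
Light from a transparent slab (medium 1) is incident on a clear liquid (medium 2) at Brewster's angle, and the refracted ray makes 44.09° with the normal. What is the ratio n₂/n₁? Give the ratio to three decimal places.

n₂/n₁ ≈ 1.032

θ_B + θ_t = 90°, so θ_B = 90° − 44.09° = 45.91°.
Then n₂/n₁ = tan θ_B = tan 45.91° = 1.032.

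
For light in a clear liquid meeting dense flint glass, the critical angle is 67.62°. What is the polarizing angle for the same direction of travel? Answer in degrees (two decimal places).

θ_B ≈ 42.76°

sin θ_c = n₂/n₁, so n₂/n₁ = sin 67.62° = 0.9247.
Brewster: tan θ_B = n₂/n₁ = 0.9247.
θ_B = arctan(0.9247) = 42.76°.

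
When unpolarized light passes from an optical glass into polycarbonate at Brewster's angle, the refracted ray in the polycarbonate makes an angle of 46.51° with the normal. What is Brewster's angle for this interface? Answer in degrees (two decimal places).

At Brewster's angle the reflected and refracted rays are perpendicular, so θ_B + θ_t = 90°.
θ_B = 90° − 46.51° = 43.49°.

θ_B ≈ 43.49°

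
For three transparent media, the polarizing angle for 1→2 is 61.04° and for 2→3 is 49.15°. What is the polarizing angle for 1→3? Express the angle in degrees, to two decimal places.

tan θ_B(1→2) = n₂/n₁ = tan 61.04° = 1.8070.
tan θ_B(2→3) = n₃/n₂ = tan 49.15° = 1.1565.
Multiplying, n₃/n₁ = 1.8070 × 1.1565 = 2.0898, and θ_B(1→3) = arctan 2.0898 = 64.43°.

θ_B ≈ 64.43°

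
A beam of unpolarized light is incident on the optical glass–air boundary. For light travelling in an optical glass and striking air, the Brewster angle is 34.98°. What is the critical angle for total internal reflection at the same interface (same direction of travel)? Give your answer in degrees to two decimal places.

θ_c ≈ 44.40°

From Brewster, n₂/n₁ = tan θ_B = tan 34.98° = 0.6997.
Then sin θ_c = n₂/n₁ = 0.6997, so θ_c = arcsin 0.6997 = 44.40°.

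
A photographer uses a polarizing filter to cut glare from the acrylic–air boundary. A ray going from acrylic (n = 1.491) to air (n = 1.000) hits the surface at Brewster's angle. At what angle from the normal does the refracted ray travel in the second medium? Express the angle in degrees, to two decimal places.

First find Brewster's angle: tan θ_B = 1.000/1.491 = 0.6707, giving θ_B = 33.85°.
Since θ_B + θ_t = 90° at Brewster incidence, θ_t = 90° − 33.85° = 56.15°.

θ_t ≈ 56.15°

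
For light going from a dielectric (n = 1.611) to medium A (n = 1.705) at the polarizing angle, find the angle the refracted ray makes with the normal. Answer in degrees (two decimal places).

tan θ_B = n₂/n₁ = 1.705/1.611 = 1.0583, so θ_B = 46.62°.
At Brewster's angle the reflected and refracted rays are perpendicular, so θ_t = 90° − θ_B = 90° − 46.62° = 43.38°.

θ_t ≈ 43.38°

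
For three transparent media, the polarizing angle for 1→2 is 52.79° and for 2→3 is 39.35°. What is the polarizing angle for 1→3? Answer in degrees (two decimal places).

θ_B ≈ 47.20°

n₂/n₁ = tan 52.79° = 1.3170 and n₃/n₂ = tan 39.35° = 0.8199.
So n₃/n₁ = (n₂/n₁)(n₃/n₂) = 1.3170 × 0.8199 = 1.0799.
θ_B(1→3) = arctan(1.0799) = 47.20°.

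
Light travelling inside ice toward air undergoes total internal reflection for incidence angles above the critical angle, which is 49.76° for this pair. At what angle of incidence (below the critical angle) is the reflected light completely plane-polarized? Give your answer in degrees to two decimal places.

θ_B ≈ 37.36°

n₂/n₁ = sin θ_c = sin 49.76° = 0.7633.
tan θ_B equals the same ratio, so θ_B = arctan(0.7633) = 37.36°.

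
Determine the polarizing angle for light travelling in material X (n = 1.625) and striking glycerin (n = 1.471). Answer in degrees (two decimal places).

The reflected p-component vanishes when tan θ_B = n₂/n₁.
tan θ_B = n₂/n₁ = 1.471/1.625 = 0.9052.
θ_B = arctan(0.9052) = 42.15°.

θ_B ≈ 42.15°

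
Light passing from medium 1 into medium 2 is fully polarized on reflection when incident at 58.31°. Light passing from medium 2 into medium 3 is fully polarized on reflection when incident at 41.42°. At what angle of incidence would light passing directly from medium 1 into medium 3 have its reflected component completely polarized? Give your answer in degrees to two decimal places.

θ_B ≈ 55.02°

n₂/n₁ = tan 58.31° = 1.6198 and n₃/n₂ = tan 41.42° = 0.8822.
Multiplying, n₃/n₁ = 1.6198 × 0.8822 = 1.4290, and θ_B(1→3) = arctan 1.4290 = 55.02°.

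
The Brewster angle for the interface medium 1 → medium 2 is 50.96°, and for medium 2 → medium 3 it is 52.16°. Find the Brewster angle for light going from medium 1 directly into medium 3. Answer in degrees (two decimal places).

tan θ_B(1→2) = n₂/n₁ = tan 50.96° = 1.2331.
tan θ_B(2→3) = n₃/n₂ = tan 52.16° = 1.2873.
So n₃/n₁ = (n₂/n₁)(n₃/n₂) = 1.2331 × 1.2873 = 1.5875.
θ_B(1→3) = arctan(1.5875) = 57.79°.

θ_B ≈ 57.79°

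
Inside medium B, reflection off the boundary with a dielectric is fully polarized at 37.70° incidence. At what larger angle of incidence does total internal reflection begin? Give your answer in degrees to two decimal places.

θ_c ≈ 50.61°

From Brewster, n₂/n₁ = tan θ_B = tan 37.70° = 0.7729.
Then sin θ_c = n₂/n₁ = 0.7729, so θ_c = arcsin 0.7729 = 50.61°.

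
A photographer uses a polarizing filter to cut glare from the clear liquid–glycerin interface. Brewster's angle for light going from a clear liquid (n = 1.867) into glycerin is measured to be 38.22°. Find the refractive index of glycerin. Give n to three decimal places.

Brewster's law: tan θ_B = n₂/n₁ (light incident in a clear liquid, refracted into glycerin).
n₂ = n₁ tan θ_B = 1.867 × tan 38.22° = 1.470.

n ≈ 1.470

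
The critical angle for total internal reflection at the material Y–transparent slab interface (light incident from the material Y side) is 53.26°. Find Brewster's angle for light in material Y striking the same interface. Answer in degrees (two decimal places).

n₂/n₁ = sin θ_c = sin 53.26° = 0.8014.
tan θ_B equals the same ratio, so θ_B = arctan(0.8014) = 38.71°.

θ_B ≈ 38.71°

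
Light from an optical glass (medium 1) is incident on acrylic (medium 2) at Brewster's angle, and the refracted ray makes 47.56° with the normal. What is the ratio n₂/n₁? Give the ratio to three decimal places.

n₂/n₁ ≈ 0.914

At Brewster incidence θ_B = 90° − θ_t = 90° − 47.56° = 42.44°.
Then n₂/n₁ = tan θ_B = tan 42.44° = 0.914.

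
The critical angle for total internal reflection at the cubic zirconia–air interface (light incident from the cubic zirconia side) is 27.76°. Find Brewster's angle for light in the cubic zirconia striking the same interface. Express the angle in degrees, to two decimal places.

θ_B ≈ 24.97°

At the critical angle sin θ_c = n₂/n₁, giving n₂/n₁ = sin 27.76° = 0.4658.
Then tan θ_B = n₂/n₁ = 0.4658, so θ_B = arctan 0.4658 = 24.97°.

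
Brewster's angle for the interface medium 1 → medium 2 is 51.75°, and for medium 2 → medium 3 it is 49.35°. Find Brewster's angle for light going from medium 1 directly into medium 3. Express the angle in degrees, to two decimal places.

tan θ_B(1→2) = n₂/n₁ = tan 51.75° = 1.2685.
tan θ_B(2→3) = n₃/n₂ = tan 49.35° = 1.1647.
So n₃/n₁ = (n₂/n₁)(n₃/n₂) = 1.2685 × 1.1647 = 1.4774.
θ_B(1→3) = arctan(1.4774) = 55.91°.

θ_B ≈ 55.91°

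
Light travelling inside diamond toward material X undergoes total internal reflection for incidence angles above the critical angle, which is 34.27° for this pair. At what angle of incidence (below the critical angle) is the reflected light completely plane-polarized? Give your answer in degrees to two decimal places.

θ_B ≈ 29.38°

At the critical angle sin θ_c = n₂/n₁, giving n₂/n₁ = sin 34.27° = 0.5631.
Then tan θ_B = n₂/n₁ = 0.5631, so θ_B = arctan 0.5631 = 29.38°.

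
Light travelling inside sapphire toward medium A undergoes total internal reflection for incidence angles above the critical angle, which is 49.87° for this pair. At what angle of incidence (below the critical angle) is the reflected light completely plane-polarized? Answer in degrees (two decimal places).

θ_B ≈ 37.40°

At the critical angle sin θ_c = n₂/n₁, giving n₂/n₁ = sin 49.87° = 0.7646.
Then tan θ_B = n₂/n₁ = 0.7646, so θ_B = arctan 0.7646 = 37.40°.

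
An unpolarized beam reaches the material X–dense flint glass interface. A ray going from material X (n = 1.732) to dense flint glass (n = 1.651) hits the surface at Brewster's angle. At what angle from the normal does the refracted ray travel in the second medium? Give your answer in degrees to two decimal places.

θ_t ≈ 46.37°

θ_B = arctan(n₂/n₁) = arctan(1.651/1.732) = 43.63°.
Since θ_B + θ_t = 90° at Brewster incidence, θ_t = 90° − 43.63° = 46.37°.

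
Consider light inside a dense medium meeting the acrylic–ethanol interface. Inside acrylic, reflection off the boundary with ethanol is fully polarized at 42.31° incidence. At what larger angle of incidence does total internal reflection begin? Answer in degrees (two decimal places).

θ_c ≈ 65.54°

tan θ_B = n₂/n₁ = tan 42.31° = 0.9102.
Total internal reflection: sin θ_c = n₂/n₁ = 0.9102.
θ_c = arcsin(0.9102) = 65.54°.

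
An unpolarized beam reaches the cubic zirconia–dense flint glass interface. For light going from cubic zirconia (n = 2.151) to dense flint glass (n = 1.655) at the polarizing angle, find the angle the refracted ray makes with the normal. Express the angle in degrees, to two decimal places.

θ_t ≈ 52.42°

θ_B = arctan(n₂/n₁) = arctan(1.655/2.151) = 37.58°.
At Brewster's angle the reflected and refracted rays are perpendicular, so θ_t = 90° − θ_B = 90° − 37.58° = 52.42°.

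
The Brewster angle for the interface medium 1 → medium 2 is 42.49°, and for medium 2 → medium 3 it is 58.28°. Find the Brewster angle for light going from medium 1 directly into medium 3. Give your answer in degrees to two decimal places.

θ_B ≈ 55.99°

n₂/n₁ = tan 42.49° = 0.9160 and n₃/n₂ = tan 58.28° = 1.6179.
So n₃/n₁ = (n₂/n₁)(n₃/n₂) = 0.9160 × 1.6179 = 1.4820.
θ_B(1→3) = arctan(1.4820) = 55.99°.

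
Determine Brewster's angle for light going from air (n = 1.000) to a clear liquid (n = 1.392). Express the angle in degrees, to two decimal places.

θ_B ≈ 54.31°

Here n₂/n₁ = 1.392/1.000 = 1.3920, and Brewster's law gives tan θ_B = n₂/n₁.
So θ_B = arctan 1.3920 = 54.31°.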